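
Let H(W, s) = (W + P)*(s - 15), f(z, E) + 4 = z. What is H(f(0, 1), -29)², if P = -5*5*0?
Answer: 30976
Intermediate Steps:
f(z, E) = -4 + z
P = 0 (P = -25*0 = 0)
H(W, s) = W*(-15 + s) (H(W, s) = (W + 0)*(s - 15) = W*(-15 + s))
H(f(0, 1), -29)² = ((-4 + 0)*(-15 - 29))² = (-4*(-44))² = 176² = 30976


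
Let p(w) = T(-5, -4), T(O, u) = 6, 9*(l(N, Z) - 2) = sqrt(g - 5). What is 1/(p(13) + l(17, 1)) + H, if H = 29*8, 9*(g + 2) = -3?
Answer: 1807556/7787 - 9*I*sqrt(66)/15574 ≈ 232.12 - 0.0046948*I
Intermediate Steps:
g = -7/3 (g = -2 + (1/9)*(-3) = -2 - 1/3 = -7/3 ≈ -2.3333)
l(N, Z) = 2 + I*sqrt(66)/27 (l(N, Z) = 2 + sqrt(-7/3 - 5)/9 = 2 + sqrt(-22/3)/9 = 2 + (I*sqrt(66)/3)/9 = 2 + I*sqrt(66)/27)
H = 232
p(w) = 6
1/(p(13) + l(17, 1)) + H = 1/(6 + (2 + I*sqrt(66)/27)) + 232 = 1/(8 + I*sqrt(66)/27) + 232 = 232 + 1/(8 + I*sqrt(66)/27)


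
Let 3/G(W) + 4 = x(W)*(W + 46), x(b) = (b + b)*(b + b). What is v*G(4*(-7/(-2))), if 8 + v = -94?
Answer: -153/23518 ≈ -0.0065057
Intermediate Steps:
v = -102 (v = -8 - 94 = -102)
x(b) = 4*b² (x(b) = (2*b)*(2*b) = 4*b²)
G(W) = 3/(-4 + 4*W²*(46 + W)) (G(W) = 3/(-4 + (4*W²)*(W + 46)) = 3/(-4 + (4*W²)*(46 + W)) = 3/(-4 + 4*W²*(46 + W)))
v*G(4*(-7/(-2))) = -153/(2*(-1 + (4*(-7/(-2)))³ + 46*(4*(-7/(-2)))²)) = -153/(2*(-1 + (4*(-7*(-½)))³ + 46*(4*(-7*(-½)))²)) = -153/(2*(-1 + (4*(7/2))³ + 46*(4*(7/2))²)) = -153/(2*(-1 + 14³ + 46*14²)) = -153/(2*(-1 + 2744 + 46*196)) = -153/(2*(-1 + 2744 + 9016)) = -153/(2*11759) = -102*3/47036 = -153/23518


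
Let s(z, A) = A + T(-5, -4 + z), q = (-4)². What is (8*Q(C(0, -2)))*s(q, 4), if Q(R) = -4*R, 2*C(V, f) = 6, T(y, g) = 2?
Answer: -576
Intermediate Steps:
C(V, f) = 3 (C(V, f) = (½)*6 = 3)
q = 16
s(z, A) = 2 + A (s(z, A) = A + 2 = 2 + A)
(8*Q(C(0, -2)))*s(q, 4) = (8*(-4*3))*(2 + 4) = (8*(-12))*6 = -96*6 = -576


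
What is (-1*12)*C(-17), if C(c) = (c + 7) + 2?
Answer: 96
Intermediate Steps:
C(c) = 9 + c (C(c) = (7 + c) + 2 = 9 + c)
(-1*12)*C(-17) = (-1*12)*(9 - 17) = -12*(-8) = 96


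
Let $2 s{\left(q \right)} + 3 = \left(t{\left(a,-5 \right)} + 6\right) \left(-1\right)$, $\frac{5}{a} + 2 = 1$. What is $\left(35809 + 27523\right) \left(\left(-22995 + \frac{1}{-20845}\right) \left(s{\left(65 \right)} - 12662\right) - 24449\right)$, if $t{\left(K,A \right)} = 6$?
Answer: $\frac{384575439889207164}{20845} \approx 1.8449 \cdot 10^{13}$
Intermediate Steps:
$a = -5$ ($a = \frac{5}{-2 + 1} = \frac{5}{-1} = 5 \left(-1\right) = -5$)
$s{\left(q \right)} = - \frac{15}{2}$ ($s{\left(q \right)} = - \frac{3}{2} + \frac{\left(6 + 6\right) \left(-1\right)}{2} = - \frac{3}{2} + \frac{12 \left(-1\right)}{2} = - \frac{3}{2} + \frac{1}{2} \left(-12\right) = - \frac{3}{2} - 6 = - \frac{15}{2}$)
$\left(35809 + 27523\right) \left(\left(-22995 + \frac{1}{-20845}\right) \left(s{\left(65 \right)} - 12662\right) - 24449\right) = \left(35809 + 27523\right) \left(\left(-22995 + \frac{1}{-20845}\right) \left(- \frac{15}{2} - 12662\right) - 24449\right) = 63332 \left(\left(-22995 - \frac{1}{20845}\right) \left(- \frac{25339}{2}\right) - 24449\right) = 63332 \left(\left(- \frac{479330776}{20845}\right) \left(- \frac{25339}{2}\right) - 24449\right) = 63332 \left(\frac{6072881266532}{20845} - 24449\right) = 63332 \cdot \frac{6072371627127}{20845} = \frac{384575439889207164}{20845}$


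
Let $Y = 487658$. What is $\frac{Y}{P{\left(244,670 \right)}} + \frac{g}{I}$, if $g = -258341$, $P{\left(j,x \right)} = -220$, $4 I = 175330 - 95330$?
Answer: $- \frac{490499751}{220000} \approx -2229.5$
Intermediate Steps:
$I = 20000$ ($I = \frac{175330 - 95330}{4} = \frac{1}{4} \cdot 80000 = 20000$)
$\frac{Y}{P{\left(244,670 \right)}} + \frac{g}{I} = \frac{487658}{-220} - \frac{258341}{20000} = 487658 \left(- \frac{1}{220}\right) - \frac{258341}{20000} = - \frac{243829}{110} - \frac{258341}{20000} = - \frac{490499751}{220000}$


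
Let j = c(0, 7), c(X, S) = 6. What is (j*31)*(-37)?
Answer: -6882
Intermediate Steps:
j = 6
(j*31)*(-37) = (6*31)*(-37) = 186*(-37) = -6882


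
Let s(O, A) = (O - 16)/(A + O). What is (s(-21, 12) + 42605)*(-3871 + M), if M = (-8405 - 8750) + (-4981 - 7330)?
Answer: -12784139434/9 ≈ -1.4205e+9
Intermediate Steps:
s(O, A) = (-16 + O)/(A + O)
M = -29466 (M = -17155 - 12311 = -29466)
(s(-21, 12) + 42605)*(-3871 + M) = ((-16 - 21)/(12 - 21) + 42605)*(-3871 - 29466) = (-37/(-9) + 42605)*(-33337) = (-1/9*(-37) + 42605)*(-33337) = (37/9 + 42605)*(-33337) = (383482/9)*(-33337) = -12784139434/9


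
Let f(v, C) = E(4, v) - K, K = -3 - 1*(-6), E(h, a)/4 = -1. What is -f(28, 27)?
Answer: 7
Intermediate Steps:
E(h, a) = -4 (E(h, a) = 4*(-1) = -4)
K = 3 (K = -3 + 6 = 3)
f(v, C) = -7 (f(v, C) = -4 - 1*3 = -4 - 3 = -7)
-f(28, 27) = -1*(-7) = 7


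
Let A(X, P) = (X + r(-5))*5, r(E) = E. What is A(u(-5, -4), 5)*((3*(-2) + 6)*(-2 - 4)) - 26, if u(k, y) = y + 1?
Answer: -26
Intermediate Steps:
u(k, y) = 1 + y
A(X, P) = -25 + 5*X (A(X, P) = (X - 5)*5 = (-5 + X)*5 = -25 + 5*X)
A(u(-5, -4), 5)*((3*(-2) + 6)*(-2 - 4)) - 26 = (-25 + 5*(1 - 4))*((3*(-2) + 6)*(-2 - 4)) - 26 = (-25 + 5*(-3))*((-6 + 6)*(-6)) - 26 = (-25 - 15)*(0*(-6)) - 26 = -40*0 - 26 = 0 - 26 = -26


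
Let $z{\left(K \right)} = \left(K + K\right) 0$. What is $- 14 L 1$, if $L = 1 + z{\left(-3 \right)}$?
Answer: $-14$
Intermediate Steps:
$z{\left(K \right)} = 0$ ($z{\left(K \right)} = 2 K 0 = 0$)
$L = 1$ ($L = 1 + 0 = 1$)
$- 14 L 1 = \left(-14\right) 1 \cdot 1 = \left(-14\right) 1 = -14$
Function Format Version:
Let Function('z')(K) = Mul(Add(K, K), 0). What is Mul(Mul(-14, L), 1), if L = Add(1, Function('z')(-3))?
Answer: -14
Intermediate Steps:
Function('z')(K) = 0 (Function('z')(K) = Mul(Mul(2, K), 0) = 0)
L = 1 (L = Add(1, 0) = 1)
Mul(Mul(-14, L), 1) = Mul(Mul(-14, 1), 1) = Mul(-14, 1) = -14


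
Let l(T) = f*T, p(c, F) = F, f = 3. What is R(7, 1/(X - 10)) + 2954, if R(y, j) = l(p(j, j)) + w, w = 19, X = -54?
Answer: 190269/64 ≈ 2973.0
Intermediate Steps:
l(T) = 3*T
R(y, j) = 19 + 3*j (R(y, j) = 3*j + 19 = 19 + 3*j)
R(7, 1/(X - 10)) + 2954 = (19 + 3/(-54 - 10)) + 2954 = (19 + 3/(-64)) + 2954 = (19 + 3*(-1/64)) + 2954 = (19 - 3/64) + 2954 = 1213/64 + 2954 = 190269/64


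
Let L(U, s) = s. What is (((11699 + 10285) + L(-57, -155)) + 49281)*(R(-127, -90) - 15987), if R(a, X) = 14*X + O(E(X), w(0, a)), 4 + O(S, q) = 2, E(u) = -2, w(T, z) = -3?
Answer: -1226576390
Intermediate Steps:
O(S, q) = -2 (O(S, q) = -4 + 2 = -2)
R(a, X) = -2 + 14*X (R(a, X) = 14*X - 2 = -2 + 14*X)
(((11699 + 10285) + L(-57, -155)) + 49281)*(R(-127, -90) - 15987) = (((11699 + 10285) - 155) + 49281)*((-2 + 14*(-90)) - 15987) = ((21984 - 155) + 49281)*((-2 - 1260) - 15987) = (21829 + 49281)*(-1262 - 15987) = 71110*(-17249) = -1226576390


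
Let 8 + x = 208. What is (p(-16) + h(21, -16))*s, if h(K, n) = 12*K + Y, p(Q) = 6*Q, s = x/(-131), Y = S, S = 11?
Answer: -33400/131 ≈ -254.96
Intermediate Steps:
x = 200 (x = -8 + 208 = 200)
Y = 11
s = -200/131 (s = 200/(-131) = 200*(-1/131) = -200/131 ≈ -1.5267)
h(K, n) = 11 + 12*K (h(K, n) = 12*K + 11 = 11 + 12*K)
(p(-16) + h(21, -16))*s = (6*(-16) + (11 + 12*21))*(-200/131) = (-96 + (11 + 252))*(-200/131) = (-96 + 263)*(-200/131) = 167*(-200/131) = -33400/131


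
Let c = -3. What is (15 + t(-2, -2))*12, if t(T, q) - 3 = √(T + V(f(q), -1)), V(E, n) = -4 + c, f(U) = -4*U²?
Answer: 216 + 36*I ≈ 216.0 + 36.0*I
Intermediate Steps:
V(E, n) = -7 (V(E, n) = -4 - 3 = -7)
t(T, q) = 3 + √(-7 + T) (t(T, q) = 3 + √(T - 7) = 3 + √(-7 + T))
(15 + t(-2, -2))*12 = (15 + (3 + √(-7 - 2)))*12 = (15 + (3 + √(-9)))*12 = (15 + (3 + 3*I))*12 = (18 + 3*I)*12 = 216 + 36*I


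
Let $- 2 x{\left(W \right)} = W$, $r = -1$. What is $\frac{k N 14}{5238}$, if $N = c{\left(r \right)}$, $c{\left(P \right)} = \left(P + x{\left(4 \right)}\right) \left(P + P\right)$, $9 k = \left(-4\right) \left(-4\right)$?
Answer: $\frac{224}{7857} \approx 0.02851$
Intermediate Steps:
$k = \frac{16}{9}$ ($k = \frac{\left(-4\right) \left(-4\right)}{9} = \frac{1}{9} \cdot 16 = \frac{16}{9} \approx 1.7778$)
$x{\left(W \right)} = - \frac{W}{2}$
$c{\left(P \right)} = 2 P \left(-2 + P\right)$ ($c{\left(P \right)} = \left(P - 2\right) \left(P + P\right) = \left(P - 2\right) 2 P = \left(-2 + P\right) 2 P = 2 P \left(-2 + P\right)$)
$N = 6$ ($N = 2 \left(-1\right) \left(-2 - 1\right) = 2 \left(-1\right) \left(-3\right) = 6$)
$\frac{k N 14}{5238} = \frac{\frac{16}{9} \cdot 6 \cdot 14}{5238} = \frac{32}{3} \cdot 14 \cdot \frac{1}{5238} = \frac{448}{3} \cdot \frac{1}{5238} = \frac{224}{7857}$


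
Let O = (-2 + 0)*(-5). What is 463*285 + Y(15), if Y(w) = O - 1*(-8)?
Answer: 131973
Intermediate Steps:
O = 10 (O = -2*(-5) = 10)
Y(w) = 18 (Y(w) = 10 - 1*(-8) = 10 + 8 = 18)
463*285 + Y(15) = 463*285 + 18 = 131955 + 18 = 131973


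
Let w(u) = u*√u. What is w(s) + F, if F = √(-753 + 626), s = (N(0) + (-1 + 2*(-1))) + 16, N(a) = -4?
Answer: 27 + I*√127 ≈ 27.0 + 11.269*I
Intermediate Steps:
s = 9 (s = (-4 + (-1 + 2*(-1))) + 16 = (-4 + (-1 - 2)) + 16 = (-4 - 3) + 16 = -7 + 16 = 9)
w(u) = u^(3/2)
F = I*√127 (F = √(-127) = I*√127 ≈ 11.269*I)
w(s) + F = 9^(3/2) + I*√127 = 27 + I*√127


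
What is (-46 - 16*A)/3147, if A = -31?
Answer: 150/1049 ≈ 0.14299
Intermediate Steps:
(-46 - 16*A)/3147 = (-46 - 16*(-31))/3147 = (-46 + 496)*(1/3147) = 450*(1/3147) = 150/1049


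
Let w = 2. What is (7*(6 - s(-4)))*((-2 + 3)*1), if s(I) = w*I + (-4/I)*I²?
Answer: -14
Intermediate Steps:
s(I) = -2*I (s(I) = 2*I + (-4/I)*I² = 2*I - 4*I = -2*I)
(7*(6 - s(-4)))*((-2 + 3)*1) = (7*(6 - (-2)*(-4)))*((-2 + 3)*1) = (7*(6 - 1*8))*(1*1) = (7*(6 - 8))*1 = (7*(-2))*1 = -14*1 = -14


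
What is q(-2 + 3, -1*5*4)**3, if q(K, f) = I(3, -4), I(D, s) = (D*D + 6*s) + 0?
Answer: -3375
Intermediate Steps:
I(D, s) = D**2 + 6*s (I(D, s) = (D**2 + 6*s) + 0 = D**2 + 6*s)
q(K, f) = -15 (q(K, f) = 3**2 + 6*(-4) = 9 - 24 = -15)
q(-2 + 3, -1*5*4)**3 = (-15)**3 = -3375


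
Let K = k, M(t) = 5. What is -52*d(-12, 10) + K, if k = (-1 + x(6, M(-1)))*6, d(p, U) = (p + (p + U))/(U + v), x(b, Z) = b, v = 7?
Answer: 1238/17 ≈ 72.823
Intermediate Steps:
d(p, U) = (U + 2*p)/(7 + U) (d(p, U) = (p + (p + U))/(U + 7) = (p + (U + p))/(7 + U) = (U + 2*p)/(7 + U))
k = 30 (k = (-1 + 6)*6 = 5*6 = 30)
K = 30
-52*d(-12, 10) + K = -52*(10 + 2*(-12))/(7 + 10) + 30 = -52*(10 - 24)/17 + 30 = -52*(-14)/17 + 30 = -52*(-14/17) + 30 = 728/17 + 30 = 1238/17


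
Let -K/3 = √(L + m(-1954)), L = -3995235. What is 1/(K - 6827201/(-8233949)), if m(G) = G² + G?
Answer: 56214824846749/109267032734416138258 + 610181245211409*I*√19897/109267032734416138258 ≈ 5.1447e-7 + 0.00078771*I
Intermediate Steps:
m(G) = G + G²
K = -9*I*√19897 (K = -3*√(-3995235 - 1954*(1 - 1954)) = -3*√(-3995235 - 1954*(-1953)) = -3*√(-3995235 + 3816162) = -9*I*√19897 ≈ -1269.5*I)
1/(K - 6827201/(-8233949)) = 1/(-9*I*√19897 - 6827201/(-8233949)) = 1/(-9*I*√19897 - 6827201*(-1/8233949)) = 1/(-9*I*√19897 + 6827201/8233949) = 1/(6827201/8233949 - 9*I*√19897)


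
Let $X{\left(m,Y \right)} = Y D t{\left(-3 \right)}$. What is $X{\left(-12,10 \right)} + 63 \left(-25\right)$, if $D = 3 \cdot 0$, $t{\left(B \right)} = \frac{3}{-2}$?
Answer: $-1575$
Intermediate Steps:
$t{\left(B \right)} = - \frac{3}{2}$ ($t{\left(B \right)} = 3 \left(- \frac{1}{2}\right) = - \frac{3}{2}$)
$D = 0$
$X{\left(m,Y \right)} = 0$ ($X{\left(m,Y \right)} = Y 0 \left(- \frac{3}{2}\right) = 0 \left(- \frac{3}{2}\right) = 0$)
$X{\left(-12,10 \right)} + 63 \left(-25\right) = 0 + 63 \left(-25\right) = 0 - 1575 = -1575$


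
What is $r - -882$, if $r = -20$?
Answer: $862$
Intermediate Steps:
$r - -882 = -20 - -882 = -20 + 882 = 862$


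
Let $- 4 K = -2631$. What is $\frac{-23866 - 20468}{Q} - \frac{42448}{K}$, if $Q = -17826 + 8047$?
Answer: $- \frac{1543753214}{25728549} \approx -60.002$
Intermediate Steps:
$K = \frac{2631}{4}$ ($K = \left(- \frac{1}{4}\right) \left(-2631\right) = \frac{2631}{4} \approx 657.75$)
$Q = -9779$
$\frac{-23866 - 20468}{Q} - \frac{42448}{K} = \frac{-23866 - 20468}{-9779} - \frac{42448}{\frac{2631}{4}} = \left(-44334\right) \left(- \frac{1}{9779}\right) - \frac{169792}{2631} = \frac{44334}{9779} - \frac{169792}{2631} = - \frac{1543753214}{25728549}$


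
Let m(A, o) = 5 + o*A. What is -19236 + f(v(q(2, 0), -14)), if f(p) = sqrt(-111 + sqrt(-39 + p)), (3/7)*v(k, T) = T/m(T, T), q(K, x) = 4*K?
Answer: -19236 + sqrt(-4484511 + 201*I*sqrt(1582205))/201 ≈ -19236.0 + 10.54*I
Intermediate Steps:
m(A, o) = 5 + A*o
v(k, T) = 7*T/(3*(5 + T**2)) (v(k, T) = 7*(T/(5 + T*T))/3 = 7*(T/(5 + T**2))/3 = 7*T/(3*(5 + T**2)))
-19236 + f(v(q(2, 0), -14)) = -19236 + sqrt(-111 + sqrt(-39 + (7/3)*(-14)/(5 + (-14)**2))) = -19236 + sqrt(-111 + sqrt(-39 + (7/3)*(-14)/(5 + 196))) = -19236 + sqrt(-111 + sqrt(-39 + (7/3)*(-14)/201)) = -19236 + sqrt(-111 + sqrt(-39 + (7/3)*(-14)*(1/201))) = -19236 + sqrt(-111 + sqrt(-39 - 98/603)) = -19236 + sqrt(-111 + sqrt(-23615/603)) = -19236 + sqrt(-111 + I*sqrt(1582205)/201)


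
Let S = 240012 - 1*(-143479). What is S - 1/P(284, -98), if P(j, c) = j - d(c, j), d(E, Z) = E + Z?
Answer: 37582117/98 ≈ 3.8349e+5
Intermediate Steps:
S = 383491 (S = 240012 + 143479 = 383491)
P(j, c) = -c (P(j, c) = j - (c + j) = j + (-c - j) = -c)
S - 1/P(284, -98) = 383491 - 1/((-1*(-98))) = 383491 - 1/98 = 37582117/98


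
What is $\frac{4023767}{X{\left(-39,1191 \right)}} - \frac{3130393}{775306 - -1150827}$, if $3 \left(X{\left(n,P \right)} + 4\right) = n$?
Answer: $- \frac{7750363619692}{32744261} \approx -2.3669 \cdot 10^{5}$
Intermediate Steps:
$X{\left(n,P \right)} = -4 + \frac{n}{3}$
$\frac{4023767}{X{\left(-39,1191 \right)}} - \frac{3130393}{775306 - -1150827} = \frac{4023767}{-4 + \frac{1}{3} \left(-39\right)} - \frac{3130393}{775306 - -1150827} = \frac{4023767}{-4 - 13} - \frac{3130393}{775306 + 1150827} = \frac{4023767}{-17} - \frac{3130393}{1926133} = 4023767 \left(- \frac{1}{17}\right) - \frac{3130393}{1926133} = - \frac{4023767}{17} - \frac{3130393}{1926133} = - \frac{7750363619692}{32744261}$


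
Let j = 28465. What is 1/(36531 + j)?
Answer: 1/64996 ≈ 1.5386e-5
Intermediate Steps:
1/(36531 + j) = 1/(36531 + 28465) = 1/64996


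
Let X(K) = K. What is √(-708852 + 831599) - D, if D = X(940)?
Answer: -940 + √122747 ≈ -589.65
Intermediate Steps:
D = 940
√(-708852 + 831599) - D = √(-708852 + 831599) - 1*940 = √122747 - 940 = -940 + √122747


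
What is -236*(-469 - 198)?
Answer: 157412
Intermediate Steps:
-236*(-469 - 198) = -236*(-667) = 157412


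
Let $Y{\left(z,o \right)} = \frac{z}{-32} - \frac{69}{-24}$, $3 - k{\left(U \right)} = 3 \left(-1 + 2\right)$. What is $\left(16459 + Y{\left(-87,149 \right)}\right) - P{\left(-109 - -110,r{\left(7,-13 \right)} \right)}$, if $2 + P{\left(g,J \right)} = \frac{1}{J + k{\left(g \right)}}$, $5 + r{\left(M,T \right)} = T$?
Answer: $\frac{4742395}{288} \approx 16467.0$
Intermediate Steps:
$r{\left(M,T \right)} = -5 + T$
$k{\left(U \right)} = 0$ ($k{\left(U \right)} = 3 - 3 \left(-1 + 2\right) = 3 - 3 \cdot 1 = 3 - 3 = 0$)
$Y{\left(z,o \right)} = \frac{23}{8} - \frac{z}{32}$ ($Y{\left(z,o \right)} = z \left(- \frac{1}{32}\right) - - \frac{23}{8} = - \frac{z}{32} + \frac{23}{8} = \frac{23}{8} - \frac{z}{32}$)
$P{\left(g,J \right)} = -2 + \frac{1}{J}$ ($P{\left(g,J \right)} = -2 + \frac{1}{J + 0} = -2 + \frac{1}{J}$)
$\left(16459 + Y{\left(-87,149 \right)}\right) - P{\left(-109 - -110,r{\left(7,-13 \right)} \right)} = \left(16459 + \left(\frac{23}{8} - - \frac{87}{32}\right)\right) - \left(-2 + \frac{1}{-5 - 13}\right) = \left(16459 + \left(\frac{23}{8} + \frac{87}{32}\right)\right) - \left(-2 + \frac{1}{-18}\right) = \left(16459 + \frac{179}{32}\right) - \left(-2 - \frac{1}{18}\right) = \frac{526867}{32} - - \frac{37}{18} = \frac{526867}{32} + \frac{37}{18} = \frac{4742395}{288}$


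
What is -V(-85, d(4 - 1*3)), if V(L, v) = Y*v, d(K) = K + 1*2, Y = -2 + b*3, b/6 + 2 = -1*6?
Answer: 438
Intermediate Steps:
b = -48 (b = -12 + 6*(-1*6) = -12 + 6*(-6) = -12 - 36 = -48)
Y = -146 (Y = -2 - 48*3 = -2 - 144 = -146)
d(K) = 2 + K (d(K) = K + 2 = 2 + K)
V(L, v) = -146*v
-V(-85, d(4 - 1*3)) = -(-146)*(2 + (4 - 1*3)) = -(-146)*(2 + (4 - 3)) = -(-146)*(2 + 1) = -(-146)*3 = -1*(-438) = 438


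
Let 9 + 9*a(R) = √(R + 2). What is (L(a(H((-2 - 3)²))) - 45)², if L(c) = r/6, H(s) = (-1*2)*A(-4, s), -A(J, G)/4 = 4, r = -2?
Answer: 18496/9 ≈ 2055.1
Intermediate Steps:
A(J, G) = -16 (A(J, G) = -4*4 = -16)
H(s) = 32 (H(s) = -1*2*(-16) = -2*(-16) = 32)
a(R) = -1 + √(2 + R)/9 (a(R) = -1 + √(R + 2)/9 = -1 + √(2 + R)/9)
L(c) = -⅓ (L(c) = -2/6 = -2*⅙ = -⅓)
(L(a(H((-2 - 3)²))) - 45)² = (-⅓ - 45)² = (-136/3)² = 18496/9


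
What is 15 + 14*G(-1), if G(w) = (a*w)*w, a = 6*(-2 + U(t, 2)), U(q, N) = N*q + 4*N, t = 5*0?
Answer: 519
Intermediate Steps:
t = 0
U(q, N) = 4*N + N*q
a = 36 (a = 6*(-2 + 2*(4 + 0)) = 6*(-2 + 2*4) = 6*(-2 + 8) = 6*6 = 36)
G(w) = 36*w² (G(w) = (36*w)*w = 36*w²)
15 + 14*G(-1) = 15 + 14*(36*(-1)²) = 15 + 14*(36*1) = 15 + 14*36 = 15 + 504 = 519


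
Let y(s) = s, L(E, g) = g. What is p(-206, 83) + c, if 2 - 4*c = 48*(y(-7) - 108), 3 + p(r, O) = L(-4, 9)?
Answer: 2773/2 ≈ 1386.5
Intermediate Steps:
p(r, O) = 6 (p(r, O) = -3 + 9 = 6)
c = 2761/2 (c = ½ - 12*(-7 - 108) = ½ - 12*(-115) = ½ - ¼*(-5520) = ½ + 1380 = 2761/2 ≈ 1380.5)
p(-206, 83) + c = 6 + 2761/2 = 2773/2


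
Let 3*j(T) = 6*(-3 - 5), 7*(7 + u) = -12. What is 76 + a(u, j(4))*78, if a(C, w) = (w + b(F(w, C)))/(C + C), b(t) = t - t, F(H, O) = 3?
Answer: 9004/61 ≈ 147.61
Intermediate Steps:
u = -61/7 (u = -7 + (⅐)*(-12) = -7 - 12/7 = -61/7 ≈ -8.7143)
b(t) = 0
j(T) = -16 (j(T) = (6*(-3 - 5))/3 = (6*(-8))/3 = (⅓)*(-48) = -16)
a(C, w) = w/(2*C) (a(C, w) = (w + 0)/(C + C) = w/((2*C)) = w*(1/(2*C)) = w/(2*C))
76 + a(u, j(4))*78 = 76 + ((½)*(-16)/(-61/7))*78 = 76 + ((½)*(-16)*(-7/61))*78 = 76 + (56/61)*78 = 76 + 4368/61 = 9004/61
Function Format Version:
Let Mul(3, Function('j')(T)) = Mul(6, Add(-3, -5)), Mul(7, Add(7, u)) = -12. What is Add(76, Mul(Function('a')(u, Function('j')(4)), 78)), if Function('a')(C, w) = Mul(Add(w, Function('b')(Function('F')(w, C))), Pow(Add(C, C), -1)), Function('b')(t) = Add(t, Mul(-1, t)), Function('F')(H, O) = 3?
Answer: Rational(9004, 61) ≈ 147.61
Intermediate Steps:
u = Rational(-61, 7) (u = Add(-7, Mul(Rational(1, 7), -12)) = Add(-7, Rational(-12, 7)) = Rational(-61, 7) ≈ -8.7143)
Function('b')(t) = 0
Function('j')(T) = -16 (Function('j')(T) = Mul(Rational(1, 3), Mul(6, Add(-3, -5))) = Mul(Rational(1, 3), Mul(6, -8)) = Mul(Rational(1, 3), -48) = -16)
Function('a')(C, w) = Mul(Rational(1, 2), w, Pow(C, -1)) (Function('a')(C, w) = Mul(Add(w, 0), Pow(Add(C, C), -1)) = Mul(w, Pow(Mul(2, C), -1)) = Mul(w, Mul(Rational(1, 2), Pow(C, -1))) = Mul(Rational(1, 2), w, Pow(C, -1)))
Add(76, Mul(Function('a')(u, Function('j')(4)), 78)) = Add(76, Mul(Mul(Rational(1, 2), -16, Pow(Rational(-61, 7), -1)), 78)) = Add(76, Mul(Mul(Rational(1, 2), -16, Rational(-7, 61)), 78)) = Add(76, Mul(Rational(56, 61), 78)) = Add(76, Rational(4368, 61)) = Rational(9004, 61)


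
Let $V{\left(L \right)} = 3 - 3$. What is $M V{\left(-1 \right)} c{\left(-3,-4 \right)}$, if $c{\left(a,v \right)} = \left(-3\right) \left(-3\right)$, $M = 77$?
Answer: $0$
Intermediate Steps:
$V{\left(L \right)} = 0$
$c{\left(a,v \right)} = 9$
$M V{\left(-1 \right)} c{\left(-3,-4 \right)} = 77 \cdot 0 \cdot 9 = 0 \cdot 9 = 0$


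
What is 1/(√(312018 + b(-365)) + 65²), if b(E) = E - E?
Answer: 4225/17538607 - √312018/17538607 ≈ 0.00020905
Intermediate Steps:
b(E) = 0
1/(√(312018 + b(-365)) + 65²) = 1/(√(312018 + 0) + 65²) = 1/(√312018 + 4225) = 1/(4225 + √312018)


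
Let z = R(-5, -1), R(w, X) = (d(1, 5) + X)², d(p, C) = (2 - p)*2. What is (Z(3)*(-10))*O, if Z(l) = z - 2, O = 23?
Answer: 230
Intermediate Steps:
d(p, C) = 4 - 2*p
R(w, X) = (2 + X)² (R(w, X) = ((4 - 2*1) + X)² = ((4 - 2) + X)² = (2 + X)²)
z = 1 (z = (2 - 1)² = 1² = 1)
Z(l) = -1 (Z(l) = 1 - 2 = -1)
(Z(3)*(-10))*O = -1*(-10)*23 = 10*23 = 230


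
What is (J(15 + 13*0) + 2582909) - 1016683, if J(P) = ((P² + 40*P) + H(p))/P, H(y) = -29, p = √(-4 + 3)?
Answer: 23494186/15 ≈ 1.5663e+6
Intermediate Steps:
p = I (p = √(-1) = I ≈ 1.0*I)
J(P) = (-29 + P² + 40*P)/P (J(P) = ((P² + 40*P) - 29)/P = (-29 + P² + 40*P)/P)
(J(15 + 13*0) + 2582909) - 1016683 = ((40 + (15 + 13*0) - 29/(15 + 13*0)) + 2582909) - 1016683 = ((40 + (15 + 0) - 29/(15 + 0)) + 2582909) - 1016683 = ((40 + 15 - 29/15) + 2582909) - 1016683 = (796/15 + 2582909) - 1016683 = 38744431/15 - 1016683 = 23494186/15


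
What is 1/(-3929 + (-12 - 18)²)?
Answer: -1/3029 ≈ -0.00033014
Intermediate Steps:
1/(-3929 + (-12 - 18)²) = 1/(-3929 + (-30)²) = 1/(-3929 + 900) = 1/(-3029) = -1/3029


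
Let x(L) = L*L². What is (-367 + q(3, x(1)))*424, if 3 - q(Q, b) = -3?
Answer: -153064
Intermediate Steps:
x(L) = L³
q(Q, b) = 6 (q(Q, b) = 3 - 1*(-3) = 3 + 3 = 6)
(-367 + q(3, x(1)))*424 = (-367 + 6)*424 = -361*424 = -153064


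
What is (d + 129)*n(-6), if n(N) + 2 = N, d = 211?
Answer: -2720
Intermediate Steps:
n(N) = -2 + N
(d + 129)*n(-6) = (211 + 129)*(-2 - 6) = 340*(-8) = -2720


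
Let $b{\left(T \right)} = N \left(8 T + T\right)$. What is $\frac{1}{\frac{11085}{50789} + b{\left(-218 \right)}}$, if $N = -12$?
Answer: $\frac{50789}{1195787301} \approx 4.2473 \cdot 10^{-5}$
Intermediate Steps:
$b{\left(T \right)} = - 108 T$ ($b{\left(T \right)} = - 12 \left(8 T + T\right) = - 12 \cdot 9 T = - 108 T$)
$\frac{1}{\frac{11085}{50789} + b{\left(-218 \right)}} = \frac{1}{\frac{11085}{50789} - -23544} = \frac{1}{11085 \cdot \frac{1}{50789} + 23544} = \frac{1}{\frac{11085}{50789} + 23544} = \frac{1}{\frac{1195787301}{50789}} = \frac{50789}{1195787301}$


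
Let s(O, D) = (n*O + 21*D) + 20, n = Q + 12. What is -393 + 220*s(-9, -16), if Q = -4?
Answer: -85753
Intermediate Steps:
n = 8 (n = -4 + 12 = 8)
s(O, D) = 20 + 8*O + 21*D (s(O, D) = (8*O + 21*D) + 20 = 20 + 8*O + 21*D)
-393 + 220*s(-9, -16) = -393 + 220*(20 + 8*(-9) + 21*(-16)) = -393 + 220*(20 - 72 - 336) = -393 + 220*(-388) = -393 - 85360 = -85753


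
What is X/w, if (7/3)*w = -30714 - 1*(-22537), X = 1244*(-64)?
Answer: 557312/24531 ≈ 22.719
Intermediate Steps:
X = -79616
w = -24531/7 (w = 3*(-30714 - 1*(-22537))/7 = 3*(-30714 + 22537)/7 = (3/7)*(-8177) = -24531/7 ≈ -3504.4)
X/w = -79616/(-24531/7) = -79616*(-7/24531) = 557312/24531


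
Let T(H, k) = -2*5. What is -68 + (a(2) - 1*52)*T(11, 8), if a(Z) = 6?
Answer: 392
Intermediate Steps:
T(H, k) = -10
-68 + (a(2) - 1*52)*T(11, 8) = -68 + (6 - 1*52)*(-10) = -68 + (6 - 52)*(-10) = -68 - 46*(-10) = -68 + 460 = 392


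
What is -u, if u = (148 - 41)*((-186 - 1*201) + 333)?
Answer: 5778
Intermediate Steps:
u = -5778 (u = 107*((-186 - 201) + 333) = 107*(-387 + 333) = 107*(-54) = -5778)
-u = -1*(-5778) = 5778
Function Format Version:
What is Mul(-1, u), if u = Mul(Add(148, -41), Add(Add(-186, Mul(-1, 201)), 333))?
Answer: 5778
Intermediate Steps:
u = -5778 (u = Mul(107, Add(Add(-186, -201), 333)) = Mul(107, Add(-387, 333)) = Mul(107, -54) = -5778)
Mul(-1, u) = Mul(-1, -5778) = 5778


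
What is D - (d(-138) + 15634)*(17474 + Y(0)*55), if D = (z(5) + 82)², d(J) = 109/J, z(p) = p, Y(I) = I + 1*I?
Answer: -18848533010/69 ≈ -2.7317e+8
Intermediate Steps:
Y(I) = 2*I (Y(I) = I + I = 2*I)
D = 7569 (D = (5 + 82)² = 87² = 7569)
D - (d(-138) + 15634)*(17474 + Y(0)*55) = 7569 - (109/(-138) + 15634)*(17474 + (2*0)*55) = 7569 - (109*(-1/138) + 15634)*(17474 + 0*55) = 7569 - (-109/138 + 15634)*(17474 + 0) = 7569 - 2157383*17474/138 = 7569 - 1*18849055271/69 = 7569 - 18849055271/69 = -18848533010/69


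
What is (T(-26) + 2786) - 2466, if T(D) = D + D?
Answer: 268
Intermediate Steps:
T(D) = 2*D
(T(-26) + 2786) - 2466 = (2*(-26) + 2786) - 2466 = (-52 + 2786) - 2466 = 2734 - 2466 = 268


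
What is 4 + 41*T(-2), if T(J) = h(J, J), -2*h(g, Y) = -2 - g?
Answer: 4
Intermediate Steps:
h(g, Y) = 1 + g/2 (h(g, Y) = -(-2 - g)/2 = 1 + g/2)
T(J) = 1 + J/2
4 + 41*T(-2) = 4 + 41*(1 + (½)*(-2)) = 4 + 41*(1 - 1) = 4 + 41*0 = 4 + 0 = 4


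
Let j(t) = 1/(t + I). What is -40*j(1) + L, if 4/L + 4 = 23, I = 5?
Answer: -368/57 ≈ -6.4561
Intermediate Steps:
j(t) = 1/(5 + t) (j(t) = 1/(t + 5) = 1/(5 + t))
L = 4/19 (L = 4/(-4 + 23) = 4/19 ≈ 0.21053)
-40*j(1) + L = -40/(5 + 1) + 4/19 = -40/6 + 4/19 = -40*⅙ + 4/19 = -20/3 + 4/19 = -368/57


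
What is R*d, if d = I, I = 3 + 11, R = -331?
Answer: -4634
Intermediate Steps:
I = 14
d = 14
R*d = -331*14 = -4634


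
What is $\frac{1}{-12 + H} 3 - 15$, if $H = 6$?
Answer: $- \frac{31}{2} \approx -15.5$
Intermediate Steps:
$\frac{1}{-12 + H} 3 - 15 = \frac{1}{-12 + 6} \cdot 3 - 15 = \frac{1}{-6} \cdot 3 - 15 = \left(- \frac{1}{6}\right) 3 - 15 = - \frac{1}{2} - 15 = - \frac{31}{2}$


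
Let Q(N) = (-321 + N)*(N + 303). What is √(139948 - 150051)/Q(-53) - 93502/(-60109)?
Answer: 93502/60109 - I*√10103/93500 ≈ 1.5555 - 0.001075*I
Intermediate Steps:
Q(N) = (-321 + N)*(303 + N)
√(139948 - 150051)/Q(-53) - 93502/(-60109) = √(139948 - 150051)/(-97263 + (-53)² - 18*(-53)) - 93502/(-60109) = √(-10103)/(-97263 + 2809 + 954) - 93502*(-1/60109) = (I*√10103)/(-93500) + 93502/60109 = (I*√10103)*(-1/93500) + 93502/60109 = -I*√10103/93500 + 93502/60109 = 93502/60109 - I*√10103/93500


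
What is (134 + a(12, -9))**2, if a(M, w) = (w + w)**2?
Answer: 209764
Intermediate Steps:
a(M, w) = 4*w**2 (a(M, w) = (2*w)**2 = 4*w**2)
(134 + a(12, -9))**2 = (134 + 4*(-9)**2)**2 = (134 + 4*81)**2 = (134 + 324)**2 = 458**2 = 209764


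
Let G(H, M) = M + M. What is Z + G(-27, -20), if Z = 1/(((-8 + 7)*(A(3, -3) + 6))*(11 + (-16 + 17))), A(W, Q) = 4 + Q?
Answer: -3361/84 ≈ -40.012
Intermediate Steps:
G(H, M) = 2*M
Z = -1/84 (Z = 1/(((-8 + 7)*((4 - 3) + 6))*(11 + (-16 + 17))) = 1/((-(1 + 6))*(11 + 1)) = 1/(-1*7*12) = 1/(-7*12) = 1/(-84) = -1/84 ≈ -0.011905)
Z + G(-27, -20) = -1/84 + 2*(-20) = -1/84 - 40 = -3361/84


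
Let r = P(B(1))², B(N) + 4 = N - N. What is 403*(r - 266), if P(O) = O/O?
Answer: -106795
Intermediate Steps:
B(N) = -4 (B(N) = -4 + (N - N) = -4 + 0 = -4)
P(O) = 1
r = 1 (r = 1² = 1)
403*(r - 266) = 403*(1 - 266) = 403*(-265) = -106795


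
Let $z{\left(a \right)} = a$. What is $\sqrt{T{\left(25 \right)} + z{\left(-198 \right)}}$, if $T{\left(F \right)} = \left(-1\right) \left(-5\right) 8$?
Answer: $i \sqrt{158} \approx 12.57 i$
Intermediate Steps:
$T{\left(F \right)} = 40$ ($T{\left(F \right)} = 5 \cdot 8 = 40$)
$\sqrt{T{\left(25 \right)} + z{\left(-198 \right)}} = \sqrt{40 - 198} = \sqrt{-158} = i \sqrt{158}$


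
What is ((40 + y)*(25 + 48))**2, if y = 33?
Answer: 28398241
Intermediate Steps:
((40 + y)*(25 + 48))**2 = ((40 + 33)*(25 + 48))**2 = (73*73)**2 = 5329**2 = 28398241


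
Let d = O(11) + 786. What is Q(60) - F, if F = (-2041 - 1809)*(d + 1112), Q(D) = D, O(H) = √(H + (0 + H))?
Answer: 7307360 + 3850*√22 ≈ 7.3254e+6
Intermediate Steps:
O(H) = √2*√H (O(H) = √(H + H) = √(2*H) = √2*√H)
d = 786 + √22 (d = √2*√11 + 786 = √22 + 786 = 786 + √22 ≈ 790.69)
F = -7307300 - 3850*√22 (F = (-2041 - 1809)*((786 + √22) + 1112) = -3850*(1898 + √22) = -7307300 - 3850*√22 ≈ -7.3254e+6)
Q(60) - F = 60 - (-7307300 - 3850*√22) = 60 + (7307300 + 3850*√22) = 7307360 + 3850*√22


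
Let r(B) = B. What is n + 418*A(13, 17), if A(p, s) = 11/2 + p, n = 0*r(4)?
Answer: 7733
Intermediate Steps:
n = 0 (n = 0*4 = 0)
A(p, s) = 11/2 + p (A(p, s) = 11*(½) + p = 11/2 + p)
n + 418*A(13, 17) = 0 + 418*(11/2 + 13) = 0 + 418*(37/2) = 0 + 7733 = 7733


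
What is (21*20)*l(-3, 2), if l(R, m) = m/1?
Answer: 840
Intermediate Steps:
l(R, m) = m (l(R, m) = m*1 = m)
(21*20)*l(-3, 2) = (21*20)*2 = 420*2 = 840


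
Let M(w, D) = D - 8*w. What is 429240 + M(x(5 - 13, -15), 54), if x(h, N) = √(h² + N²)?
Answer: 429158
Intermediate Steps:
x(h, N) = √(N² + h²)
429240 + M(x(5 - 13, -15), 54) = 429240 + (54 - 8*√((-15)² + (5 - 13)²)) = 429240 + (54 - 8*√(225 + (-8)²)) = 429240 + (54 - 8*√(225 + 64)) = 429240 + (54 - 8*√289) = 429240 + (54 - 8*17) = 429240 + (54 - 136) = 429240 - 82 = 429158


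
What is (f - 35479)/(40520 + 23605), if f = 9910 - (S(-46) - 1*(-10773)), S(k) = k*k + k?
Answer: -4268/7125 ≈ -0.59902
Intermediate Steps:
S(k) = k + k² (S(k) = k² + k = k + k²)
f = -2933 (f = 9910 - (-46*(1 - 46) - 1*(-10773)) = 9910 - (-46*(-45) + 10773) = 9910 - (2070 + 10773) = 9910 - 1*12843 = 9910 - 12843 = -2933)
(f - 35479)/(40520 + 23605) = (-2933 - 35479)/(40520 + 23605) = -38412/64125 = -38412*1/64125 = -4268/7125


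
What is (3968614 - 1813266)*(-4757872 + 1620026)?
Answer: -6763150100408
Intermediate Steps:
(3968614 - 1813266)*(-4757872 + 1620026) = 2155348*(-3137846) = -6763150100408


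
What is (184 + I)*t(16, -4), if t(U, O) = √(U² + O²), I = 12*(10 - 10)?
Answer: 736*√17 ≈ 3034.6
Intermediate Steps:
I = 0 (I = 12*0 = 0)
t(U, O) = √(O² + U²)
(184 + I)*t(16, -4) = (184 + 0)*√((-4)² + 16²) = 184*√(16 + 256) = 184*√272 = 184*(4*√17) = 736*√17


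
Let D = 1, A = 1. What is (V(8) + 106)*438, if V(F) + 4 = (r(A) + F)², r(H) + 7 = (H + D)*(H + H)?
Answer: 55626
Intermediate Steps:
r(H) = -7 + 2*H*(1 + H) (r(H) = -7 + (H + 1)*(H + H) = -7 + (1 + H)*(2*H) = -7 + 2*H*(1 + H))
V(F) = -4 + (-3 + F)² (V(F) = -4 + ((-7 + 2*1 + 2*1²) + F)² = -4 + ((-7 + 2 + 2*1) + F)² = -4 + ((-7 + 2 + 2) + F)² = -4 + (-3 + F)²)
(V(8) + 106)*438 = ((-4 + (-3 + 8)²) + 106)*438 = ((-4 + 5²) + 106)*438 = ((-4 + 25) + 106)*438 = (21 + 106)*438 = 127*438 = 55626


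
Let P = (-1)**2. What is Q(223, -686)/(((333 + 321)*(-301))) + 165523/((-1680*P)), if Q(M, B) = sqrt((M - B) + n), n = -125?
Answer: -775807421/7874160 ≈ -98.526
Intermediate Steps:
Q(M, B) = sqrt(-125 + M - B) (Q(M, B) = sqrt((M - B) - 125) = sqrt(-125 + M - B))
P = 1
Q(223, -686)/(((333 + 321)*(-301))) + 165523/((-1680*P)) = sqrt(-125 + 223 - 1*(-686))/(((333 + 321)*(-301))) + 165523/((-1680*1)) = sqrt(-125 + 223 + 686)/((654*(-301))) + 165523/(-1680) = sqrt(784)/(-196854) + 165523*(-1/1680) = 28*(-1/196854) - 165523/1680 = -2/14061 - 165523/1680 = -775807421/7874160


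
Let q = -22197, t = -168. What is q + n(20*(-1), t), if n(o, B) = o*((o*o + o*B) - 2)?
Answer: -97357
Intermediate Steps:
n(o, B) = o*(-2 + o**2 + B*o) (n(o, B) = o*((o**2 + B*o) - 2) = o*(-2 + o**2 + B*o))
q + n(20*(-1), t) = -22197 + (20*(-1))*(-2 + (20*(-1))**2 - 3360*(-1)) = -22197 - 20*(-2 + (-20)**2 - 168*(-20)) = -22197 - 20*(-2 + 400 + 3360) = -22197 - 20*3758 = -22197 - 75160 = -97357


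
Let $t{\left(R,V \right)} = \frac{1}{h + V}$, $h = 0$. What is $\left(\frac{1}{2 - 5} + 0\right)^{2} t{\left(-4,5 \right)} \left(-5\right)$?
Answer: $- \frac{1}{9} \approx -0.11111$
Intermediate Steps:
$t{\left(R,V \right)} = \frac{1}{V}$ ($t{\left(R,V \right)} = \frac{1}{0 + V} = \frac{1}{V}$)
$\left(\frac{1}{2 - 5} + 0\right)^{2} t{\left(-4,5 \right)} \left(-5\right) = \frac{\left(\frac{1}{2 - 5} + 0\right)^{2}}{5} \left(-5\right) = \left(\frac{1}{-3} + 0\right)^{2} \cdot \frac{1}{5} \left(-5\right) = \left(- \frac{1}{3} + 0\right)^{2} \cdot \frac{1}{5} \left(-5\right) = \left(- \frac{1}{3}\right)^{2} \cdot \frac{1}{5} \left(-5\right) = \frac{1}{9} \cdot \frac{1}{5} \left(-5\right) = \frac{1}{45} \left(-5\right) = - \frac{1}{9}$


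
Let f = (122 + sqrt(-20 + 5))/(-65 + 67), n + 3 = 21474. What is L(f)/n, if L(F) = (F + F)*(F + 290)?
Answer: 1679/842 + 412*I*sqrt(15)/21471 ≈ 1.9941 + 0.074317*I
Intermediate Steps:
n = 21471 (n = -3 + 21474 = 21471)
f = 61 + I*sqrt(15)/2 (f = (122 + sqrt(-15))/2 = (122 + I*sqrt(15))*(1/2) = 61 + I*sqrt(15)/2 ≈ 61.0 + 1.9365*I)
L(F) = 2*F*(290 + F) (L(F) = (2*F)*(290 + F) = 2*F*(290 + F))
L(f)/n = (2*(61 + I*sqrt(15)/2)*(290 + (61 + I*sqrt(15)/2)))/21471 = (2*(61 + I*sqrt(15)/2)*(351 + I*sqrt(15)/2))*(1/21471) = 2*(61 + I*sqrt(15)/2)*(351 + I*sqrt(15)/2)/21471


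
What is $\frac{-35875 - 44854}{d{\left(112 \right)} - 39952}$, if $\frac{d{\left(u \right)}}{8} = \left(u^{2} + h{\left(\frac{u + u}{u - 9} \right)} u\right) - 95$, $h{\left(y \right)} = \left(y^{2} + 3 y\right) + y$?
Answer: $- \frac{856453961}{760368504} \approx -1.1264$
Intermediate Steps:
$h{\left(y \right)} = y^{2} + 4 y$
$d{\left(u \right)} = -760 + 8 u^{2} + \frac{16 u^{2} \left(4 + \frac{2 u}{-9 + u}\right)}{-9 + u}$ ($d{\left(u \right)} = 8 \left(\left(u^{2} + \frac{u + u}{u - 9} \left(4 + \frac{u + u}{u - 9}\right) u\right) - 95\right) = 8 \left(\left(u^{2} + \frac{2 u}{-9 + u} \left(4 + \frac{2 u}{-9 + u}\right) u\right) - 95\right) = 8 \left(\left(u^{2} + \frac{2 u \left(4 + \frac{2 u}{-9 + u}\right)}{-9 + u} u\right) - 95\right) = 8 \left(\left(u^{2} + \frac{2 u^{2} \left(4 + \frac{2 u}{-9 + u}\right)}{-9 + u}\right) - 95\right) = 8 \left(-95 + u^{2} + \frac{2 u^{2} \left(4 + \frac{2 u}{-9 + u}\right)}{-9 + u}\right) = -760 + 8 u^{2} + \frac{16 u^{2} \left(4 + \frac{2 u}{-9 + u}\right)}{-9 + u}$)
$\frac{-35875 - 44854}{d{\left(112 \right)} - 39952} = \frac{-35875 - 44854}{\frac{8 \left(\left(-9 + 112\right)^{2} \left(-95 + 112^{2}\right) + 12 \cdot 112^{2} \left(-6 + 112\right)\right)}{\left(-9 + 112\right)^{2}} - 39952} = - \frac{80729}{\frac{8 \left(103^{2} \left(-95 + 12544\right) + 12 \cdot 12544 \cdot 106\right)}{10609} - 39952} = - \frac{80729}{8 \cdot \frac{1}{10609} \left(10609 \cdot 12449 + 15955968\right) - 39952} = - \frac{80729}{8 \cdot \frac{1}{10609} \left(132071441 + 15955968\right) - 39952} = - \frac{80729}{8 \cdot \frac{1}{10609} \cdot 148027409 - 39952} = - \frac{80729}{\frac{1184219272}{10609} - 39952} = - \frac{80729}{\frac{760368504}{10609}} = \left(-80729\right) \frac{10609}{760368504} = - \frac{856453961}{760368504}$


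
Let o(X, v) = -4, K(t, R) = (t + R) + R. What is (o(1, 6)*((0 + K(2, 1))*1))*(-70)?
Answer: 1120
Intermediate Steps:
K(t, R) = t + 2*R (K(t, R) = (R + t) + R = t + 2*R)
(o(1, 6)*((0 + K(2, 1))*1))*(-70) = -4*(0 + (2 + 2*1))*(-70) = -4*(0 + (2 + 2))*(-70) = -4*(0 + 4)*(-70) = -16*(-70) = 1120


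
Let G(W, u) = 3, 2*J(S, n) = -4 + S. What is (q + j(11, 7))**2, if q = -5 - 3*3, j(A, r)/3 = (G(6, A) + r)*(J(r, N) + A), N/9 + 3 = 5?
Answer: 130321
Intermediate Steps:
N = 18 (N = -27 + 9*5 = -27 + 45 = 18)
J(S, n) = -2 + S/2 (J(S, n) = (-4 + S)/2 = -2 + S/2)
j(A, r) = 3*(3 + r)*(-2 + A + r/2) (j(A, r) = 3*((3 + r)*((-2 + r/2) + A)) = 3*((3 + r)*(-2 + A + r/2)) = 3*(3 + r)*(-2 + A + r/2))
q = -14 (q = -5 - 9 = -14)
(q + j(11, 7))**2 = (-14 + (-18 + 9*11 - 3/2*7 + (3/2)*7**2 + 3*11*7))**2 = (-14 + (-18 + 99 - 21/2 + (3/2)*49 + 231))**2 = (-14 + (-18 + 99 - 21/2 + 147/2 + 231))**2 = (-14 + 375)**2 = 361**2 = 130321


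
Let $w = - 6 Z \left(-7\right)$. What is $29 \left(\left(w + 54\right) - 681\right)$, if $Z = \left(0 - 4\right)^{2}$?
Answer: $1305$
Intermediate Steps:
$Z = 16$ ($Z = \left(-4\right)^{2} = 16$)
$w = 672$ ($w = \left(-6\right) 16 \left(-7\right) = \left(-96\right) \left(-7\right) = 672$)
$29 \left(\left(w + 54\right) - 681\right) = 29 \left(\left(672 + 54\right) - 681\right) = 29 \left(726 - 681\right) = 29 \cdot 45 = 1305$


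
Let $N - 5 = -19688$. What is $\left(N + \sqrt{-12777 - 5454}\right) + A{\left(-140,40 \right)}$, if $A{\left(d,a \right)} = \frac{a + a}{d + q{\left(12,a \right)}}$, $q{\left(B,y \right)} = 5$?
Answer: $- \frac{531457}{27} + i \sqrt{18231} \approx -19684.0 + 135.02 i$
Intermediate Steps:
$N = -19683$ ($N = 5 - 19688 = -19683$)
$A{\left(d,a \right)} = \frac{2 a}{5 + d}$ ($A{\left(d,a \right)} = \frac{a + a}{d + 5} = \frac{2 a}{5 + d}$)
$\left(N + \sqrt{-12777 - 5454}\right) + A{\left(-140,40 \right)} = \left(-19683 + \sqrt{-12777 - 5454}\right) + 2 \cdot 40 \frac{1}{5 - 140} = \left(-19683 + \sqrt{-18231}\right) + 2 \cdot 40 \frac{1}{-135} = \left(-19683 + i \sqrt{18231}\right) + 2 \cdot 40 \left(- \frac{1}{135}\right) = \left(-19683 + i \sqrt{18231}\right) - \frac{16}{27} = - \frac{531457}{27} + i \sqrt{18231}$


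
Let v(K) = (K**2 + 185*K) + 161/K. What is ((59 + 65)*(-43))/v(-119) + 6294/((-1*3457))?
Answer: -527150746/461651237 ≈ -1.1419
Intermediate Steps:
v(K) = K**2 + 161/K + 185*K
((59 + 65)*(-43))/v(-119) + 6294/((-1*3457)) = ((59 + 65)*(-43))/(((161 + (-119)**2*(185 - 119))/(-119))) + 6294/((-1*3457)) = (124*(-43))/((-(161 + 14161*66)/119)) + 6294/(-3457) = -5332*(-119/(161 + 934626)) + 6294*(-1/3457) = -5332/((-1/119*934787)) - 6294/3457 = -5332/(-133541/17) - 6294/3457 = -5332*(-17/133541) - 6294/3457 = 90644/133541 - 6294/3457 = -527150746/461651237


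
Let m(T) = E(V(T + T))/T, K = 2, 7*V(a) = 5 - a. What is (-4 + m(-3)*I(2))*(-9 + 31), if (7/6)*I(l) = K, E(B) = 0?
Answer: -88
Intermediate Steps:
V(a) = 5/7 - a/7 (V(a) = (5 - a)/7 = 5/7 - a/7)
I(l) = 12/7 (I(l) = (6/7)*2 = 12/7)
m(T) = 0 (m(T) = 0/T = 0)
(-4 + m(-3)*I(2))*(-9 + 31) = (-4 + 0*(12/7))*(-9 + 31) = (-4 + 0)*22 = -4*22 = -88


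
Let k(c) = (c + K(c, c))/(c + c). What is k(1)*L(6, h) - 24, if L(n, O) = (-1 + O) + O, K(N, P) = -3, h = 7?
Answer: -37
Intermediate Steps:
k(c) = (-3 + c)/(2*c) (k(c) = (c - 3)/(c + c) = (-3 + c)/((2*c)) = (-3 + c)*(1/(2*c)) = (-3 + c)/(2*c))
L(n, O) = -1 + 2*O
k(1)*L(6, h) - 24 = ((½)*(-3 + 1)/1)*(-1 + 2*7) - 24 = ((½)*1*(-2))*(-1 + 14) - 24 = -1*13 - 24 = -13 - 24 = -37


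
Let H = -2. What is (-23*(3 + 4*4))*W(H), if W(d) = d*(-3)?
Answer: -2622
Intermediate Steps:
W(d) = -3*d
(-23*(3 + 4*4))*W(H) = (-23*(3 + 4*4))*(-3*(-2)) = -23*(3 + 16)*6 = -23*19*6 = -437*6 = -2622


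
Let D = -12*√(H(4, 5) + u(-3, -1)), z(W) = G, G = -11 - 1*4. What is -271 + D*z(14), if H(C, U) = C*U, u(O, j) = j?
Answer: -271 + 180*√19 ≈ 513.60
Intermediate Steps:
G = -15 (G = -11 - 4 = -15)
z(W) = -15
D = -12*√19 (D = -12*√(4*5 - 1) = -12*√(20 - 1) = -12*√19 ≈ -52.307)
-271 + D*z(14) = -271 - 12*√19*(-15) = -271 + 180*√19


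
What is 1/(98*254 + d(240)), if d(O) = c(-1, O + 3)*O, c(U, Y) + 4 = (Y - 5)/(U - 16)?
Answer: 1/20572 ≈ 4.8610e-5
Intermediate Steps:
c(U, Y) = -4 + (-5 + Y)/(-16 + U) (c(U, Y) = -4 + (Y - 5)/(U - 16) = -4 + (-5 + Y)/(-16 + U))
d(O) = O*(-66/17 - O/17) (d(O) = ((59 + (O + 3) - 4*(-1))/(-16 - 1))*O = ((59 + (3 + O) + 4)/(-17))*O = (-(66 + O)/17)*O = (-66/17 - O/17)*O = O*(-66/17 - O/17))
1/(98*254 + d(240)) = 1/(98*254 - 1/17*240*(66 + 240)) = 1/(24892 - 1/17*240*306) = 1/(24892 - 4320) = 1/20572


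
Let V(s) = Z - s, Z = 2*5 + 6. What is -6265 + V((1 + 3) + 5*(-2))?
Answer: -6243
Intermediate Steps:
Z = 16 (Z = 10 + 6 = 16)
V(s) = 16 - s
-6265 + V((1 + 3) + 5*(-2)) = -6265 + (16 - ((1 + 3) + 5*(-2))) = -6265 + (16 - (4 - 10)) = -6265 + (16 - 1*(-6)) = -6265 + (16 + 6) = -6265 + 22 = -6243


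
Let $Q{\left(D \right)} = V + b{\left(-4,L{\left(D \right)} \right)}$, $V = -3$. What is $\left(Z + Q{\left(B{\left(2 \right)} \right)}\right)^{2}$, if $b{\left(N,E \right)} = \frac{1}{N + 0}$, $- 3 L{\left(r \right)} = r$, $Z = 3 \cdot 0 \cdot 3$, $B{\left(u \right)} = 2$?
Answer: $\frac{169}{16} \approx 10.563$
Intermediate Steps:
$Z = 0$ ($Z = 0 \cdot 3 = 0$)
$L{\left(r \right)} = - \frac{r}{3}$
$b{\left(N,E \right)} = \frac{1}{N}$
$Q{\left(D \right)} = - \frac{13}{4}$ ($Q{\left(D \right)} = -3 + \frac{1}{-4} = -3 - \frac{1}{4} = - \frac{13}{4}$)
$\left(Z + Q{\left(B{\left(2 \right)} \right)}\right)^{2} = \left(0 - \frac{13}{4}\right)^{2} = \left(- \frac{13}{4}\right)^{2} = \frac{169}{16}$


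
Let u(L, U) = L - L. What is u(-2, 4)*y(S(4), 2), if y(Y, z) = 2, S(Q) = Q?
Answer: 0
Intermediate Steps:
u(L, U) = 0
u(-2, 4)*y(S(4), 2) = 0*2 = 0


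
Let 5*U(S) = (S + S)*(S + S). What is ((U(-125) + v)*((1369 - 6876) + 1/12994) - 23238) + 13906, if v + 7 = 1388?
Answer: -993417261125/12994 ≈ -7.6452e+7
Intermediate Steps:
v = 1381 (v = -7 + 1388 = 1381)
U(S) = 4*S**2/5 (U(S) = ((S + S)*(S + S))/5 = ((2*S)*(2*S))/5 = (4*S**2)/5 = 4*S**2/5)
((U(-125) + v)*((1369 - 6876) + 1/12994) - 23238) + 13906 = (((4/5)*(-125)**2 + 1381)*((1369 - 6876) + 1/12994) - 23238) + 13906 = (((4/5)*15625 + 1381)*(-5507 + 1/12994) - 23238) + 13906 = ((12500 + 1381)*(-71557957/12994) - 23238) + 13906 = (13881*(-71557957/12994) - 23238) + 13906 = (-993296001117/12994 - 23238) + 13906 = -993597955689/12994 + 13906 = -993417261125/12994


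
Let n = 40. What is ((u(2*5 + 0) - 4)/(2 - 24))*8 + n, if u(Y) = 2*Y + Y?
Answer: 336/11 ≈ 30.545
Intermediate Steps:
u(Y) = 3*Y
((u(2*5 + 0) - 4)/(2 - 24))*8 + n = ((3*(2*5 + 0) - 4)/(2 - 24))*8 + 40 = ((3*(10 + 0) - 4)/(-22))*8 + 40 = ((3*10 - 4)*(-1/22))*8 + 40 = ((30 - 4)*(-1/22))*8 + 40 = (26*(-1/22))*8 + 40 = -13/11*8 + 40 = -104/11 + 40 = 336/11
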